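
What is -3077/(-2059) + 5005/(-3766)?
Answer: 183241/1107742 ≈ 0.16542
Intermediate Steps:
-3077/(-2059) + 5005/(-3766) = -3077*(-1/2059) + 5005*(-1/3766) = 3077/2059 - 715/538 = 183241/1107742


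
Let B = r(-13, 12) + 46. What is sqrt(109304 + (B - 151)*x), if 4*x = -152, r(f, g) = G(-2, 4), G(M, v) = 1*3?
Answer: 2*sqrt(28295) ≈ 336.42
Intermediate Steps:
G(M, v) = 3
r(f, g) = 3
B = 49 (B = 3 + 46 = 49)
x = -38 (x = (1/4)*(-152) = -38)
sqrt(109304 + (B - 151)*x) = sqrt(109304 + (49 - 151)*(-38)) = sqrt(109304 - 102*(-38)) = sqrt(109304 + 3876) = sqrt(113180) = 2*sqrt(28295)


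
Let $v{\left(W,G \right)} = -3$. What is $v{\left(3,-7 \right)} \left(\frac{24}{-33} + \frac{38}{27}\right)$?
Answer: $- \frac{202}{99} \approx -2.0404$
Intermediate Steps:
$v{\left(3,-7 \right)} \left(\frac{24}{-33} + \frac{38}{27}\right) = - 3 \left(\frac{24}{-33} + \frac{38}{27}\right) = - 3 \left(24 \left(- \frac{1}{33}\right) + 38 \cdot \frac{1}{27}\right) = - 3 \left(- \frac{8}{11} + \frac{38}{27}\right) = \left(-3\right) \frac{202}{297} = - \frac{202}{99}$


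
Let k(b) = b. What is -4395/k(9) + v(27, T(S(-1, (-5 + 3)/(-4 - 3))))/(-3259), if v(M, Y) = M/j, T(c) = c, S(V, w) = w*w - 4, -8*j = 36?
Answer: -4774417/9777 ≈ -488.33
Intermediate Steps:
j = -9/2 (j = -⅛*36 = -9/2 ≈ -4.5000)
S(V, w) = -4 + w² (S(V, w) = w² - 4 = -4 + w²)
v(M, Y) = -2*M/9 (v(M, Y) = M/(-9/2) = M*(-2/9) = -2*M/9)
-4395/k(9) + v(27, T(S(-1, (-5 + 3)/(-4 - 3))))/(-3259) = -4395/9 - 2/9*27/(-3259) = -4395*⅑ - 6*(-1/3259) = -1465/3 + 6/3259 = -4774417/9777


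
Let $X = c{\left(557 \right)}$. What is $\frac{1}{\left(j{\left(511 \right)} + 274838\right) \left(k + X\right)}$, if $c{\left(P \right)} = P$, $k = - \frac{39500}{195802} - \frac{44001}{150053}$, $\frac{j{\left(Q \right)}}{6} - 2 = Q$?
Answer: $\frac{14690338753}{2272032055520731320} \approx 6.4657 \cdot 10^{-9}$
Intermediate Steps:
$j{\left(Q \right)} = 12 + 6 Q$
$k = - \frac{7271288651}{14690338753}$ ($k = \left(-39500\right) \frac{1}{195802} - \frac{44001}{150053} = - \frac{19750}{97901} - \frac{44001}{150053} = - \frac{7271288651}{14690338753} \approx -0.49497$)
$X = 557$
$\frac{1}{\left(j{\left(511 \right)} + 274838\right) \left(k + X\right)} = \frac{1}{\left(\left(12 + 6 \cdot 511\right) + 274838\right) \left(- \frac{7271288651}{14690338753} + 557\right)} = \frac{1}{\left(\left(12 + 3066\right) + 274838\right) \frac{8175247396770}{14690338753}} = \frac{1}{\left(3078 + 274838\right) \frac{8175247396770}{14690338753}} = \frac{1}{277916 \cdot \frac{8175247396770}{14690338753}} = \frac{1}{\frac{2272032055520731320}{14690338753}} = \frac{14690338753}{2272032055520731320}$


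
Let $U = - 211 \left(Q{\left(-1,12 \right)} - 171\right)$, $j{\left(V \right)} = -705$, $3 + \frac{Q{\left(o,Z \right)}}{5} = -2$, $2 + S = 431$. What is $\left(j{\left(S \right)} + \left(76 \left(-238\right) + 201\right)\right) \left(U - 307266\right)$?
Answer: $4943798720$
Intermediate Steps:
$S = 429$ ($S = -2 + 431 = 429$)
$Q{\left(o,Z \right)} = -25$ ($Q{\left(o,Z \right)} = -15 + 5 \left(-2\right) = -15 - 10 = -25$)
$U = 41356$ ($U = - 211 \left(-25 - 171\right) = \left(-211\right) \left(-196\right) = 41356$)
$\left(j{\left(S \right)} + \left(76 \left(-238\right) + 201\right)\right) \left(U - 307266\right) = \left(-705 + \left(76 \left(-238\right) + 201\right)\right) \left(41356 - 307266\right) = \left(-705 + \left(-18088 + 201\right)\right) \left(41356 - 307266\right) = \left(-705 - 17887\right) \left(-265910\right) = \left(-18592\right) \left(-265910\right) = 4943798720$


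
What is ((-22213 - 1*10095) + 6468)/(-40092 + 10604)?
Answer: 85/97 ≈ 0.87629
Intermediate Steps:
((-22213 - 1*10095) + 6468)/(-40092 + 10604) = ((-22213 - 10095) + 6468)/(-29488) = (-32308 + 6468)*(-1/29488) = -25840*(-1/29488) = 85/97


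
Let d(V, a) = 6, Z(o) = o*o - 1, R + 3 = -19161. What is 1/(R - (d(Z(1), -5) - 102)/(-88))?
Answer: -11/210816 ≈ -5.2178e-5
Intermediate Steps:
R = -19164 (R = -3 - 19161 = -19164)
Z(o) = -1 + o² (Z(o) = o² - 1 = -1 + o²)
1/(R - (d(Z(1), -5) - 102)/(-88)) = 1/(-19164 - (6 - 102)/(-88)) = 1/(-19164 - (-1)*(-96)/88) = 1/(-19164 - 1*12/11) = 1/(-19164 - 12/11) = 1/(-210816/11) = -11/210816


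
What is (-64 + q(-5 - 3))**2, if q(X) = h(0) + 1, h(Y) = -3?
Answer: 4356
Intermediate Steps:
q(X) = -2 (q(X) = -3 + 1 = -2)
(-64 + q(-5 - 3))**2 = (-64 - 2)**2 = (-66)**2 = 4356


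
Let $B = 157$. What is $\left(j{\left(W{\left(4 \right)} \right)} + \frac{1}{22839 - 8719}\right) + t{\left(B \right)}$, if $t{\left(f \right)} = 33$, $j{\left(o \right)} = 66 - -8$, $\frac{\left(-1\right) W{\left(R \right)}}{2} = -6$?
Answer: $\frac{1510841}{14120} \approx 107.0$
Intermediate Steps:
$W{\left(R \right)} = 12$ ($W{\left(R \right)} = \left(-2\right) \left(-6\right) = 12$)
$j{\left(o \right)} = 74$ ($j{\left(o \right)} = 66 + 8 = 74$)
$\left(j{\left(W{\left(4 \right)} \right)} + \frac{1}{22839 - 8719}\right) + t{\left(B \right)} = \left(74 + \frac{1}{22839 - 8719}\right) + 33 = \left(74 + \frac{1}{14120}\right) + 33 = \frac{1044881}{14120} + 33 = \frac{1510841}{14120}$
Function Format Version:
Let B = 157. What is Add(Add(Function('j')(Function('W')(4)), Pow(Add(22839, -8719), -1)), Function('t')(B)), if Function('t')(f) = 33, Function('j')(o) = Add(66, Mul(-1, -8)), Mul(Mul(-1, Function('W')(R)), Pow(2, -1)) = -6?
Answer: Rational(1510841, 14120) ≈ 107.00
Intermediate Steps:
Function('W')(R) = 12 (Function('W')(R) = Mul(-2, -6) = 12)
Function('j')(o) = 74 (Function('j')(o) = Add(66, 8) = 74)
Add(Add(Function('j')(Function('W')(4)), Pow(Add(22839, -8719), -1)), Function('t')(B)) = Add(Add(74, Pow(Add(22839, -8719), -1)), 33) = Add(Add(74, Pow(14120, -1)), 33) = Add(Add(74, Rational(1, 14120)), 33) = Add(Rational(1044881, 14120), 33) = Rational(1510841, 14120)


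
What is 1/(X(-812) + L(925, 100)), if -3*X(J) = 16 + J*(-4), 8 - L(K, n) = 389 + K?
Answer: -1/2394 ≈ -0.00041771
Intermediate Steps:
L(K, n) = -381 - K (L(K, n) = 8 - (389 + K) = 8 + (-389 - K) = -381 - K)
X(J) = -16/3 + 4*J/3 (X(J) = -(16 + J*(-4))/3 = -(16 - 4*J)/3 = -16/3 + 4*J/3)
1/(X(-812) + L(925, 100)) = 1/((-16/3 + (4/3)*(-812)) + (-381 - 1*925)) = 1/((-16/3 - 3248/3) + (-381 - 925)) = 1/(-1088 - 1306) = 1/(-2394) = -1/2394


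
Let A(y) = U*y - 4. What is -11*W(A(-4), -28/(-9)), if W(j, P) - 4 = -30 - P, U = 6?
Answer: 2882/9 ≈ 320.22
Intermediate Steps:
A(y) = -4 + 6*y (A(y) = 6*y - 4 = -4 + 6*y)
W(j, P) = -26 - P (W(j, P) = 4 + (-30 - P) = -26 - P)
-11*W(A(-4), -28/(-9)) = -11*(-26 - (-28)/(-9)) = -11*(-26 - (-28)*(-1)/9) = -11*(-26 - 1*28/9) = -11*(-26 - 28/9) = -11*(-262/9) = 2882/9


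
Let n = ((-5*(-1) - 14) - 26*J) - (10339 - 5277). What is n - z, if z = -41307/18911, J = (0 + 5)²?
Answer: -108148524/18911 ≈ -5718.8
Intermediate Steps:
J = 25 (J = 5² = 25)
z = -41307/18911 (z = -41307*1/18911 = -41307/18911 ≈ -2.1843)
n = -5721 (n = ((-5*(-1) - 14) - 26*25) - (10339 - 5277) = ((5 - 14) - 650) - 1*5062 = (-9 - 650) - 5062 = -659 - 5062 = -5721)
n - z = -5721 - 1*(-41307/18911) = -5721 + 41307/18911 = -108148524/18911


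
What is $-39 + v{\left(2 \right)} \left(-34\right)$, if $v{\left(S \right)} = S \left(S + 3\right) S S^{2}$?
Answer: $-2759$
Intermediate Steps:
$v{\left(S \right)} = S^{4} \left(3 + S\right)$ ($v{\left(S \right)} = S \left(3 + S\right) S S^{2} = S S \left(3 + S\right) S^{2} = S^{2} \left(3 + S\right) S^{2} = S^{4} \left(3 + S\right)$)
$-39 + v{\left(2 \right)} \left(-34\right) = -39 + 2^{4} \left(3 + 2\right) \left(-34\right) = -39 + 16 \cdot 5 \left(-34\right) = -39 + 80 \left(-34\right) = -39 - 2720 = -2759$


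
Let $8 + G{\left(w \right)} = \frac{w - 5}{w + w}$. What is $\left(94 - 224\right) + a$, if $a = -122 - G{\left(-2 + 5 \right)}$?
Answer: $- \frac{731}{3} \approx -243.67$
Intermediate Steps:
$G{\left(w \right)} = -8 + \frac{-5 + w}{2 w}$ ($G{\left(w \right)} = -8 + \frac{w - 5}{w + w} = -8 + \frac{-5 + w}{2 w}$)
$a = - \frac{341}{3}$ ($a = -122 - \frac{5 \left(-1 - 3 \left(-2 + 5\right)\right)}{2 \left(-2 + 5\right)} = -122 - \frac{5 \left(-1 - 9\right)}{2 \cdot 3} = -122 - \frac{5}{2} \cdot \frac{1}{3} \left(-1 - 9\right) = -122 - \frac{5}{2} \cdot \frac{1}{3} \left(-10\right) = -122 - - \frac{25}{3} = -122 + \frac{25}{3} = - \frac{341}{3} \approx -113.67$)
$\left(94 - 224\right) + a = \left(94 - 224\right) - \frac{341}{3} = -130 - \frac{341}{3} = - \frac{731}{3}$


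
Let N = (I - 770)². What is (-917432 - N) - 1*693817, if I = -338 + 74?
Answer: -2680405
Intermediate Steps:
I = -264
N = 1069156 (N = (-264 - 770)² = (-1034)² = 1069156)
(-917432 - N) - 1*693817 = (-917432 - 1*1069156) - 1*693817 = (-917432 - 1069156) - 693817 = -1986588 - 693817 = -2680405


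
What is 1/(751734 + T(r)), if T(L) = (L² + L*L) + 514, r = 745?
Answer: 1/1862298 ≈ 5.3697e-7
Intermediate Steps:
T(L) = 514 + 2*L² (T(L) = (L² + L²) + 514 = 2*L² + 514 = 514 + 2*L²)
1/(751734 + T(r)) = 1/(751734 + (514 + 2*745²)) = 1/(751734 + (514 + 2*555025)) = 1/(751734 + (514 + 1110050)) = 1/(751734 + 1110564) = 1/1862298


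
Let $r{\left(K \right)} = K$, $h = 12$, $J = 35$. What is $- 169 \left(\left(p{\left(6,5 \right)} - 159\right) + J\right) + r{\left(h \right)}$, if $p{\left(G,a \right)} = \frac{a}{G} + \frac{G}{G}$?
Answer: $\frac{123949}{6} \approx 20658.0$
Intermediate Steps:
$p{\left(G,a \right)} = 1 + \frac{a}{G}$ ($p{\left(G,a \right)} = \frac{a}{G} + 1 = 1 + \frac{a}{G}$)
$- 169 \left(\left(p{\left(6,5 \right)} - 159\right) + J\right) + r{\left(h \right)} = - 169 \left(\left(\frac{6 + 5}{6} - 159\right) + 35\right) + 12 = - 169 \left(\left(\frac{1}{6} \cdot 11 - 159\right) + 35\right) + 12 = - 169 \left(\left(\frac{11}{6} - 159\right) + 35\right) + 12 = - 169 \left(- \frac{943}{6} + 35\right) + 12 = \left(-169\right) \left(- \frac{733}{6}\right) + 12 = \frac{123877}{6} + 12 = \frac{123949}{6}$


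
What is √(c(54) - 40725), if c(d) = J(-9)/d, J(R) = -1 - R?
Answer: I*√3298713/9 ≈ 201.8*I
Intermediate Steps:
c(d) = 8/d (c(d) = (-1 - 1*(-9))/d = (-1 + 9)/d = 8/d)
√(c(54) - 40725) = √(8/54 - 40725) = √(8*(1/54) - 40725) = √(4/27 - 40725) = √(-1099571/27) = I*√3298713/9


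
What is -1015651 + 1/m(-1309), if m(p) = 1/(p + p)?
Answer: -1018269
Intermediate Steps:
m(p) = 1/(2*p)
-1015651 + 1/m(-1309) = -1015651 + 1/((½)/(-1309)) = -1015651 + 1/((½)*(-1/1309)) = -1015651 + 1/(-1/2618) = -1015651 - 2618 = -1018269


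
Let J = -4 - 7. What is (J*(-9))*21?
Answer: 2079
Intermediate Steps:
J = -11
(J*(-9))*21 = -11*(-9)*21 = 99*21 = 2079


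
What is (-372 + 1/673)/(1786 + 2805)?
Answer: -250355/3089743 ≈ -0.081028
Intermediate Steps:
(-372 + 1/673)/(1786 + 2805) = (-372 + 1/673)/4591 = -250355/673*1/4591 = -250355/3089743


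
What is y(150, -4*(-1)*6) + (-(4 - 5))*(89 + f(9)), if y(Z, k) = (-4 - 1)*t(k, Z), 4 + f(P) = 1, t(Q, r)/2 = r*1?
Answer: -1414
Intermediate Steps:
t(Q, r) = 2*r (t(Q, r) = 2*(r*1) = 2*r)
f(P) = -3 (f(P) = -4 + 1 = -3)
y(Z, k) = -10*Z (y(Z, k) = (-4 - 1)*(2*Z) = -10*Z)
y(150, -4*(-1)*6) + (-(4 - 5))*(89 + f(9)) = -10*150 + (-(4 - 5))*(89 - 3) = -1500 - 1*(-1)*86 = -1500 + 1*86 = -1500 + 86 = -1414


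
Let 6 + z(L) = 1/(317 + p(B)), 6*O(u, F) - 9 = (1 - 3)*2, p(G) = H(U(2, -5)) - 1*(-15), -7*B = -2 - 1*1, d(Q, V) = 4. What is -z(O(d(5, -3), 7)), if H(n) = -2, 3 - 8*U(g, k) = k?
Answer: 1979/330 ≈ 5.9970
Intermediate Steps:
U(g, k) = 3/8 - k/8
B = 3/7 (B = -(-2 - 1*1)/7 = -(-2 - 1)/7 = -⅐*(-3) = 3/7 ≈ 0.42857)
p(G) = 13 (p(G) = -2 - 1*(-15) = -2 + 15 = 13)
O(u, F) = ⅚ (O(u, F) = 3/2 + ((1 - 3)*2)/6 = 3/2 + (-2*2)/6 = 3/2 + (⅙)*(-4) = 3/2 - ⅔ = ⅚)
z(L) = -1979/330 (z(L) = -6 + 1/(317 + 13) = -6 + 1/330 = -1979/330)
-z(O(d(5, -3), 7)) = -1*(-1979/330) = 1979/330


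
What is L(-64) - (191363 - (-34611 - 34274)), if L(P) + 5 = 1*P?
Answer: -260317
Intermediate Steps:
L(P) = -5 + P (L(P) = -5 + 1*P = -5 + P)
L(-64) - (191363 - (-34611 - 34274)) = (-5 - 64) - (191363 - (-34611 - 34274)) = -69 - (191363 - 1*(-68885)) = -69 - (191363 + 68885) = -69 - 1*260248 = -69 - 260248 = -260317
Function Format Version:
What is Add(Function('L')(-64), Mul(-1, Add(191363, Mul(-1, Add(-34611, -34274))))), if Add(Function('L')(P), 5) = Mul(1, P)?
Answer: -260317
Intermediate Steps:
Function('L')(P) = Add(-5, P) (Function('L')(P) = Add(-5, Mul(1, P)) = Add(-5, P))
Add(Function('L')(-64), Mul(-1, Add(191363, Mul(-1, Add(-34611, -34274))))) = Add(Add(-5, -64), Mul(-1, Add(191363, Mul(-1, Add(-34611, -34274))))) = Add(-69, Mul(-1, Add(191363, Mul(-1, -68885)))) = Add(-69, Mul(-1, Add(191363, 68885))) = Add(-69, Mul(-1, 260248)) = Add(-69, -260248) = -260317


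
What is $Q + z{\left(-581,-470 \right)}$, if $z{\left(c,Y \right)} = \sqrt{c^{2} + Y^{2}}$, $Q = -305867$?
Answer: $-305867 + \sqrt{558461} \approx -3.0512 \cdot 10^{5}$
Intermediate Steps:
$z{\left(c,Y \right)} = \sqrt{Y^{2} + c^{2}}$
$Q + z{\left(-581,-470 \right)} = -305867 + \sqrt{\left(-470\right)^{2} + \left(-581\right)^{2}} = -305867 + \sqrt{220900 + 337561} = -305867 + \sqrt{558461}$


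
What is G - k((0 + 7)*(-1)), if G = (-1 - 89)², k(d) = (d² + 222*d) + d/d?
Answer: 9604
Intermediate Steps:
k(d) = 1 + d² + 222*d (k(d) = (d² + 222*d) + 1 = 1 + d² + 222*d)
G = 8100 (G = (-90)² = 8100)
G - k((0 + 7)*(-1)) = 8100 - (1 + ((0 + 7)*(-1))² + 222*((0 + 7)*(-1))) = 8100 - (1 + (7*(-1))² + 222*(7*(-1))) = 8100 - (1 + (-7)² + 222*(-7)) = 8100 - (1 + 49 - 1554) = 8100 - 1*(-1504) = 8100 + 1504 = 9604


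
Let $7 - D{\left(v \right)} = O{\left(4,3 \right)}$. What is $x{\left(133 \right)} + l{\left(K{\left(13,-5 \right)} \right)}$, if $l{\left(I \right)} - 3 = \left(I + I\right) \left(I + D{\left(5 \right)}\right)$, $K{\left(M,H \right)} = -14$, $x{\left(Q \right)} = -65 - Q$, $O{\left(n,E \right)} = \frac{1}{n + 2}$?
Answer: $\frac{17}{3} \approx 5.6667$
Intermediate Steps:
$O{\left(n,E \right)} = \frac{1}{2 + n}$
$D{\left(v \right)} = \frac{41}{6}$ ($D{\left(v \right)} = 7 - \frac{1}{2 + 4} = 7 - \frac{1}{6} = \frac{41}{6}$)
$l{\left(I \right)} = 3 + 2 I \left(\frac{41}{6} + I\right)$ ($l{\left(I \right)} = 3 + \left(I + I\right) \left(I + \frac{41}{6}\right) = 3 + 2 I \left(\frac{41}{6} + I\right)$)
$x{\left(133 \right)} + l{\left(K{\left(13,-5 \right)} \right)} = \left(-65 - 133\right) + \left(3 + 2 \left(-14\right)^{2} + \frac{41}{3} \left(-14\right)\right) = \left(-65 - 133\right) + \left(3 + 2 \cdot 196 - \frac{574}{3}\right) = -198 + \left(3 + 392 - \frac{574}{3}\right) = -198 + \frac{611}{3} = \frac{17}{3}$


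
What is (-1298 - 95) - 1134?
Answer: -2527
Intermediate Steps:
(-1298 - 95) - 1134 = -1393 - 1134 = -2527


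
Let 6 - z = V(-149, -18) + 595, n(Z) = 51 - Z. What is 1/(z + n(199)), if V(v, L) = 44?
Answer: -1/781 ≈ -0.0012804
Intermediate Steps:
z = -633 (z = 6 - (44 + 595) = 6 - 1*639 = 6 - 639 = -633)
1/(z + n(199)) = 1/(-633 + (51 - 1*199)) = 1/(-633 + (51 - 199)) = 1/(-633 - 148) = 1/(-781) = -1/781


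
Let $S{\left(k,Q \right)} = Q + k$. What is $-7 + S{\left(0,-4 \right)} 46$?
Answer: $-191$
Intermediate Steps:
$-7 + S{\left(0,-4 \right)} 46 = -7 + \left(-4 + 0\right) 46 = -7 - 184 = -191$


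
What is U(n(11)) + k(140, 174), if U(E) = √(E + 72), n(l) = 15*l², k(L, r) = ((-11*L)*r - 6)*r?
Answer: -46626084 + √1887 ≈ -4.6626e+7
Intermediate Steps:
k(L, r) = r*(-6 - 11*L*r) (k(L, r) = (-11*L*r - 6)*r = (-6 - 11*L*r)*r = r*(-6 - 11*L*r))
U(E) = √(72 + E)
U(n(11)) + k(140, 174) = √(72 + 15*11²) - 1*174*(6 + 11*140*174) = √(72 + 15*121) - 1*174*(6 + 267960) = √(72 + 1815) - 1*174*267966 = √1887 - 46626084 = -46626084 + √1887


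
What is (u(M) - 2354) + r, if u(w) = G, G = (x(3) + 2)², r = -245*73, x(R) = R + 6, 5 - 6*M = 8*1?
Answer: -20118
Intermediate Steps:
M = -½ (M = ⅚ - 4/3 = -½ ≈ -0.50000)
x(R) = 6 + R
r = -17885
G = 121 (G = ((6 + 3) + 2)² = (9 + 2)² = 11² = 121)
u(w) = 121
(u(M) - 2354) + r = (121 - 2354) - 17885 = -2233 - 17885 = -20118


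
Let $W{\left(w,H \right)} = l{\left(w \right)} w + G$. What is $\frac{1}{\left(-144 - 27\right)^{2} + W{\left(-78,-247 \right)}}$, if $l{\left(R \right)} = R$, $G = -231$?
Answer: $\frac{1}{35094} \approx 2.8495 \cdot 10^{-5}$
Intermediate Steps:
$W{\left(w,H \right)} = -231 + w^{2}$ ($W{\left(w,H \right)} = w w - 231 = w^{2} - 231 = -231 + w^{2}$)
$\frac{1}{\left(-144 - 27\right)^{2} + W{\left(-78,-247 \right)}} = \frac{1}{\left(-144 - 27\right)^{2} - \left(231 - \left(-78\right)^{2}\right)} = \frac{1}{\left(-171\right)^{2} + \left(-231 + 6084\right)} = \frac{1}{29241 + 5853} = \frac{1}{35094}$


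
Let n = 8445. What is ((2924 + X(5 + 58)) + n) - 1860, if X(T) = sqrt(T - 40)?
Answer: 9509 + sqrt(23) ≈ 9513.8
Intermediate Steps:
X(T) = sqrt(-40 + T)
((2924 + X(5 + 58)) + n) - 1860 = ((2924 + sqrt(-40 + (5 + 58))) + 8445) - 1860 = ((2924 + sqrt(-40 + 63)) + 8445) - 1860 = ((2924 + sqrt(23)) + 8445) - 1860 = (11369 + sqrt(23)) - 1860 = 9509 + sqrt(23)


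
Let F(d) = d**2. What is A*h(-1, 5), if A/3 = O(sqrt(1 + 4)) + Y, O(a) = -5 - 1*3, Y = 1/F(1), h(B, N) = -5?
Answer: 105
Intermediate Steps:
Y = 1 (Y = 1/(1**2) = 1/1 = 1)
O(a) = -8 (O(a) = -5 - 3 = -8)
A = -21 (A = 3*(-8 + 1) = 3*(-7) = -21)
A*h(-1, 5) = -21*(-5) = 105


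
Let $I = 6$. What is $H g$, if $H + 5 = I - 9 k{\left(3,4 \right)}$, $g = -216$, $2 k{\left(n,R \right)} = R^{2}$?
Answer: $15336$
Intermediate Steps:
$k{\left(n,R \right)} = \frac{R^{2}}{2}$
$H = -71$ ($H = -5 + \left(6 - 9 \frac{4^{2}}{2}\right) = -5 + \left(6 - 9 \cdot \frac{1}{2} \cdot 16\right) = -5 + \left(6 - 72\right) = -5 - 66 = -71$)
$H g = \left(-71\right) \left(-216\right) = 15336$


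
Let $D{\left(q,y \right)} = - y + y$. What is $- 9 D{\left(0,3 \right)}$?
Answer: $0$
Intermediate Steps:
$D{\left(q,y \right)} = 0$
$- 9 D{\left(0,3 \right)} = \left(-9\right) 0 = 0$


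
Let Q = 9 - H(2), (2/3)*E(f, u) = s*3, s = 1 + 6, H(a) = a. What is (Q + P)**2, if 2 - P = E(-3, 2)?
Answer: 2025/4 ≈ 506.25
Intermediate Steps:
s = 7
E(f, u) = 63/2 (E(f, u) = 3*(7*3)/2 = (3/2)*21 = 63/2)
Q = 7 (Q = 9 - 1*2 = 9 - 2 = 7)
P = -59/2 (P = 2 - 1*63/2 = 2 - 63/2 = -59/2 ≈ -29.500)
(Q + P)**2 = (7 - 59/2)**2 = (-45/2)**2 = 2025/4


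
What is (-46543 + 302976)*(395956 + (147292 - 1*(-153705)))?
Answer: 178721748649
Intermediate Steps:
(-46543 + 302976)*(395956 + (147292 - 1*(-153705))) = 256433*(395956 + (147292 + 153705)) = 256433*(395956 + 300997) = 256433*696953 = 178721748649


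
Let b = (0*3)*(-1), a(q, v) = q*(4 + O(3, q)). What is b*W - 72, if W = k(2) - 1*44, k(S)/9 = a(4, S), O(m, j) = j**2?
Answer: -72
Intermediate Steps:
a(q, v) = q*(4 + q**2)
b = 0 (b = 0*(-1) = 0)
k(S) = 720 (k(S) = 9*(4*(4 + 4**2)) = 9*(4*(4 + 16)) = 9*(4*20) = 9*80 = 720)
W = 676 (W = 720 - 1*44 = 720 - 44 = 676)
b*W - 72 = 0*676 - 72 = 0 - 72 = -72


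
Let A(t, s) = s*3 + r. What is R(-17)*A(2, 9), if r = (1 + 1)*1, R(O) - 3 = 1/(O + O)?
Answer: 2929/34 ≈ 86.147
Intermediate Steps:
R(O) = 3 + 1/(2*O) (R(O) = 3 + 1/(O + O) = 3 + 1/(2*O))
r = 2 (r = 2*1 = 2)
A(t, s) = 2 + 3*s (A(t, s) = s*3 + 2 = 3*s + 2 = 2 + 3*s)
R(-17)*A(2, 9) = (3 + (½)/(-17))*(2 + 3*9) = (3 + (½)*(-1/17))*(2 + 27) = (3 - 1/34)*29 = (101/34)*29 = 2929/34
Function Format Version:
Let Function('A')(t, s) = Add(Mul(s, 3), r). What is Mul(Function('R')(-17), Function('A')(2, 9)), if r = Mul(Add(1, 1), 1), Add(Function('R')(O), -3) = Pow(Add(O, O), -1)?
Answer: Rational(2929, 34) ≈ 86.147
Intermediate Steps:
Function('R')(O) = Add(3, Mul(Rational(1, 2), Pow(O, -1))) (Function('R')(O) = Add(3, Pow(Add(O, O), -1)) = Add(3, Pow(Mul(2, O), -1)) = Add(3, Mul(Rational(1, 2), Pow(O, -1))))
r = 2 (r = Mul(2, 1) = 2)
Function('A')(t, s) = Add(2, Mul(3, s)) (Function('A')(t, s) = Add(Mul(s, 3), 2) = Add(Mul(3, s), 2) = Add(2, Mul(3, s)))
Mul(Function('R')(-17), Function('A')(2, 9)) = Mul(Add(3, Mul(Rational(1, 2), Pow(-17, -1))), Add(2, Mul(3, 9))) = Mul(Add(3, Mul(Rational(1, 2), Rational(-1, 17))), Add(2, 27)) = Mul(Add(3, Rational(-1, 34)), 29) = Mul(Rational(101, 34), 29) = Rational(2929, 34)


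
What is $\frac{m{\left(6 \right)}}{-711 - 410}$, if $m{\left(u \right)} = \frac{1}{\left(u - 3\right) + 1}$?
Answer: $- \frac{1}{4484} \approx -0.00022302$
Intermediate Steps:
$m{\left(u \right)} = \frac{1}{-2 + u}$ ($m{\left(u \right)} = \frac{1}{\left(-3 + u\right) + 1} = \frac{1}{-2 + u}$)
$\frac{m{\left(6 \right)}}{-711 - 410} = \frac{1}{\left(-711 - 410\right) \left(-2 + 6\right)} = \frac{1}{\left(-1121\right) 4} = \left(- \frac{1}{1121}\right) \frac{1}{4} = - \frac{1}{4484}$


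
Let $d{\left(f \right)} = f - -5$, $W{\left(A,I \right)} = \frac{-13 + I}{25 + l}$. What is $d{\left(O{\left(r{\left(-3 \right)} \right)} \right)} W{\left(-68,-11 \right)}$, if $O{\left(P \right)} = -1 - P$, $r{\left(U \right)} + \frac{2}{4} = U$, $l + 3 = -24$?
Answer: $90$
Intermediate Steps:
$l = -27$ ($l = -3 - 24 = -27$)
$r{\left(U \right)} = - \frac{1}{2} + U$
$W{\left(A,I \right)} = \frac{13}{2} - \frac{I}{2}$ ($W{\left(A,I \right)} = \frac{-13 + I}{25 - 27} = \frac{-13 + I}{-2} = \left(-13 + I\right) \left(- \frac{1}{2}\right) = \frac{13}{2} - \frac{I}{2}$)
$d{\left(f \right)} = 5 + f$ ($d{\left(f \right)} = f + 5 = 5 + f$)
$d{\left(O{\left(r{\left(-3 \right)} \right)} \right)} W{\left(-68,-11 \right)} = \left(5 - - \frac{5}{2}\right) \left(\frac{13}{2} - - \frac{11}{2}\right) = \left(5 - - \frac{5}{2}\right) \left(\frac{13}{2} + \frac{11}{2}\right) = \left(5 + \left(-1 + \frac{7}{2}\right)\right) 12 = \left(5 + \frac{5}{2}\right) 12 = \frac{15}{2} \cdot 12 = 90$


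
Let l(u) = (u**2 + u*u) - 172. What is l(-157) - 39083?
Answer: 10043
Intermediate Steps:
l(u) = -172 + 2*u**2 (l(u) = (u**2 + u**2) - 172 = 2*u**2 - 172 = -172 + 2*u**2)
l(-157) - 39083 = (-172 + 2*(-157)**2) - 39083 = (-172 + 2*24649) - 39083 = (-172 + 49298) - 39083 = 49126 - 39083 = 10043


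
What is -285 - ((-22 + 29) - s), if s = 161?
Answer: -131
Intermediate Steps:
-285 - ((-22 + 29) - s) = -285 - ((-22 + 29) - 1*161) = -285 - (7 - 161) = -285 - 1*(-154) = -285 + 154 = -131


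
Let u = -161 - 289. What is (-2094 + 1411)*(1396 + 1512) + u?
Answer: -1986614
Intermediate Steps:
u = -450
(-2094 + 1411)*(1396 + 1512) + u = (-2094 + 1411)*(1396 + 1512) - 450 = -683*2908 - 450 = -1986164 - 450 = -1986614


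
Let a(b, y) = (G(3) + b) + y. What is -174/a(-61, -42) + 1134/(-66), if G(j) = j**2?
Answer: -7926/517 ≈ -15.331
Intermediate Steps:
a(b, y) = 9 + b + y (a(b, y) = (3**2 + b) + y = (9 + b) + y = 9 + b + y)
-174/a(-61, -42) + 1134/(-66) = -174/(9 - 61 - 42) + 1134/(-66) = -174/(-94) + 1134*(-1/66) = -174*(-1/94) - 189/11 = 87/47 - 189/11 = -7926/517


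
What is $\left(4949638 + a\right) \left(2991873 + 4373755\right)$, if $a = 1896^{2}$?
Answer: $62935269627112$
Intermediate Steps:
$a = 3594816$
$\left(4949638 + a\right) \left(2991873 + 4373755\right) = \left(4949638 + 3594816\right) \left(2991873 + 4373755\right) = 8544454 \cdot 7365628 = 62935269627112$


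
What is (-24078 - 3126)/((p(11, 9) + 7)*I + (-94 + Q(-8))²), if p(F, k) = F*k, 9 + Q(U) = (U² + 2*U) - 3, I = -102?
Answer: 6801/1862 ≈ 3.6525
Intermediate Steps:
Q(U) = -12 + U² + 2*U (Q(U) = -9 + ((U² + 2*U) - 3) = -9 + (-3 + U² + 2*U) = -12 + U² + 2*U)
(-24078 - 3126)/((p(11, 9) + 7)*I + (-94 + Q(-8))²) = (-24078 - 3126)/((11*9 + 7)*(-102) + (-94 + (-12 + (-8)² + 2*(-8)))²) = -27204/((99 + 7)*(-102) + (-94 + (-12 + 64 - 16))²) = -27204/(106*(-102) + (-94 + 36)²) = -27204/(-10812 + (-58)²) = -27204/(-10812 + 3364) = -27204/(-7448) = -27204*(-1/7448) = 6801/1862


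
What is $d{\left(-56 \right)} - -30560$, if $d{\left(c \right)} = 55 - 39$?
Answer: $30576$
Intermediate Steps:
$d{\left(c \right)} = 16$ ($d{\left(c \right)} = 55 - 39 = 16$)
$d{\left(-56 \right)} - -30560 = 16 - -30560 = 16 + 30560 = 30576$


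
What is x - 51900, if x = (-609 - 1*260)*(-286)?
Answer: 196634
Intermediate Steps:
x = 248534 (x = (-609 - 260)*(-286) = -869*(-286) = 248534)
x - 51900 = 248534 - 51900 = 196634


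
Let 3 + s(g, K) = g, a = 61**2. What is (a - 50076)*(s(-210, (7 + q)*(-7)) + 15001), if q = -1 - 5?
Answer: -685497740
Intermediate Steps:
q = -6
a = 3721
s(g, K) = -3 + g
(a - 50076)*(s(-210, (7 + q)*(-7)) + 15001) = (3721 - 50076)*((-3 - 210) + 15001) = -46355*(-213 + 15001) = -46355*14788 = -685497740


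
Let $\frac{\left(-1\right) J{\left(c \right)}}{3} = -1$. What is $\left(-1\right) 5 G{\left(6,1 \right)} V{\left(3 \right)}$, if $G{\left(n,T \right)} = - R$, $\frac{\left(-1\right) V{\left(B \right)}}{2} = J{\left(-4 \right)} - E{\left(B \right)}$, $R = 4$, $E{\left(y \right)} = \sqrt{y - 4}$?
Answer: $-120 + 40 i \approx -120.0 + 40.0 i$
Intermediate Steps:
$J{\left(c \right)} = 3$ ($J{\left(c \right)} = \left(-3\right) \left(-1\right) = 3$)
$E{\left(y \right)} = \sqrt{-4 + y}$
$V{\left(B \right)} = -6 + 2 \sqrt{-4 + B}$ ($V{\left(B \right)} = - 2 \left(3 - \sqrt{-4 + B}\right) = -6 + 2 \sqrt{-4 + B}$)
$G{\left(n,T \right)} = -4$ ($G{\left(n,T \right)} = \left(-1\right) 4 = -4$)
$\left(-1\right) 5 G{\left(6,1 \right)} V{\left(3 \right)} = \left(-1\right) 5 \left(-4\right) \left(-6 + 2 \sqrt{-4 + 3}\right) = \left(-5\right) \left(-4\right) \left(-6 + 2 \sqrt{-1}\right) = 20 \left(-6 + 2 i\right) = -120 + 40 i$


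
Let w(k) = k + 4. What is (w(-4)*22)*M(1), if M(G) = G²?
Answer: 0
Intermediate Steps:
w(k) = 4 + k
(w(-4)*22)*M(1) = ((4 - 4)*22)*1² = (0*22)*1 = 0*1 = 0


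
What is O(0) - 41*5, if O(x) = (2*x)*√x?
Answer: -205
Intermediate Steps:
O(x) = 2*x^(3/2)
O(0) - 41*5 = 2*0^(3/2) - 41*5 = 2*0 - 205 = 0 - 205 = -205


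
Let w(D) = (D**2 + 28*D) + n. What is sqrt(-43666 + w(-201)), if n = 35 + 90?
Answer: 8*I*sqrt(137) ≈ 93.638*I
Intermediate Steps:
n = 125
w(D) = 125 + D**2 + 28*D (w(D) = (D**2 + 28*D) + 125 = 125 + D**2 + 28*D)
sqrt(-43666 + w(-201)) = sqrt(-43666 + (125 + (-201)**2 + 28*(-201))) = sqrt(-43666 + (125 + 40401 - 5628)) = sqrt(-43666 + 34898) = sqrt(-8768) = 8*I*sqrt(137)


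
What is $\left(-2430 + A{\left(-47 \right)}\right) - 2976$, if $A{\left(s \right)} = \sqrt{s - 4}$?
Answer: $-5406 + i \sqrt{51} \approx -5406.0 + 7.1414 i$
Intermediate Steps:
$A{\left(s \right)} = \sqrt{-4 + s}$
$\left(-2430 + A{\left(-47 \right)}\right) - 2976 = \left(-2430 + \sqrt{-4 - 47}\right) - 2976 = \left(-2430 + \sqrt{-51}\right) - 2976 = \left(-2430 + i \sqrt{51}\right) - 2976 = -5406 + i \sqrt{51}$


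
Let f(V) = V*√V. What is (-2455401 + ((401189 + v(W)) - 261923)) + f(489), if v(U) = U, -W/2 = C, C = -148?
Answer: -2315839 + 489*√489 ≈ -2.3050e+6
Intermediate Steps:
W = 296 (W = -2*(-148) = 296)
f(V) = V^(3/2)
(-2455401 + ((401189 + v(W)) - 261923)) + f(489) = (-2455401 + ((401189 + 296) - 261923)) + 489^(3/2) = (-2455401 + (401485 - 261923)) + 489*√489 = (-2455401 + 139562) + 489*√489 = -2315839 + 489*√489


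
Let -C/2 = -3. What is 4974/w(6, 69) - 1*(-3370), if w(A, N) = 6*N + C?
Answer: 236729/70 ≈ 3381.8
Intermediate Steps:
C = 6 (C = -2*(-3) = 6)
w(A, N) = 6 + 6*N (w(A, N) = 6*N + 6 = 6 + 6*N)
4974/w(6, 69) - 1*(-3370) = 4974/(6 + 6*69) - 1*(-3370) = 4974/(6 + 414) + 3370 = 4974/420 + 3370 = 4974*(1/420) + 3370 = 829/70 + 3370 = 236729/70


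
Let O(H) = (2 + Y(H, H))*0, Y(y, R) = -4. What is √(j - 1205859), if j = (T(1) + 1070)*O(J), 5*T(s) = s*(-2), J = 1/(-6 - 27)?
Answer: I*√1205859 ≈ 1098.1*I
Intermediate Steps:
J = -1/33 (J = 1/(-33) = -1/33 ≈ -0.030303)
T(s) = -2*s/5 (T(s) = (s*(-2))/5 = (-2*s)/5 = -2*s/5)
O(H) = 0 (O(H) = (2 - 4)*0 = -2*0 = 0)
j = 0 (j = (-⅖*1 + 1070)*0 = (-⅖ + 1070)*0 = (5348/5)*0 = 0)
√(j - 1205859) = √(0 - 1205859) = √(-1205859) = I*√1205859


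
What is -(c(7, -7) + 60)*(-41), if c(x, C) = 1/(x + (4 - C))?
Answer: 44321/18 ≈ 2462.3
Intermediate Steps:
c(x, C) = 1/(4 + x - C)
-(c(7, -7) + 60)*(-41) = -(1/(4 + 7 - 1*(-7)) + 60)*(-41) = -(1/(4 + 7 + 7) + 60)*(-41) = -(1/18 + 60)*(-41) = -1081*(-41)/18 = -1*(-44321/18) = 44321/18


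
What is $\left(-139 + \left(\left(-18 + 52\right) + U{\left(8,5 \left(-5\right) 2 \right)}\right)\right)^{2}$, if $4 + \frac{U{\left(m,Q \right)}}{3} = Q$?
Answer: $71289$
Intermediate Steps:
$U{\left(m,Q \right)} = -12 + 3 Q$
$\left(-139 + \left(\left(-18 + 52\right) + U{\left(8,5 \left(-5\right) 2 \right)}\right)\right)^{2} = \left(-139 + \left(\left(-18 + 52\right) + \left(-12 + 3 \cdot 5 \left(-5\right) 2\right)\right)\right)^{2} = \left(-139 + \left(34 + \left(-12 + 3 \left(\left(-25\right) 2\right)\right)\right)\right)^{2} = \left(-139 + \left(34 + \left(-12 + 3 \left(-50\right)\right)\right)\right)^{2} = \left(-139 + \left(34 - 162\right)\right)^{2} = \left(-139 - 128\right)^{2} = \left(-267\right)^{2} = 71289$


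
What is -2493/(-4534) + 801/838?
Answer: 1430217/949873 ≈ 1.5057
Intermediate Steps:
-2493/(-4534) + 801/838 = -2493*(-1/4534) + 801*(1/838) = 2493/4534 + 801/838 = 1430217/949873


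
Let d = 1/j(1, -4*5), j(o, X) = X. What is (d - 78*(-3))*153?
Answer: 715887/20 ≈ 35794.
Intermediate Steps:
d = -1/20 (d = 1/(-4*5) = 1/(-20) = -1/20 ≈ -0.050000)
(d - 78*(-3))*153 = (-1/20 - 78*(-3))*153 = (-1/20 + 234)*153 = (4679/20)*153 = 715887/20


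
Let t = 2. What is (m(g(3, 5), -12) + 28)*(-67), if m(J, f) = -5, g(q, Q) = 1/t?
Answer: -1541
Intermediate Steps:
g(q, Q) = 1/2
(m(g(3, 5), -12) + 28)*(-67) = (-5 + 28)*(-67) = 23*(-67) = -1541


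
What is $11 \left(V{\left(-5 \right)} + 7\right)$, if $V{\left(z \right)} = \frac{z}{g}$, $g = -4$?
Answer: $\frac{363}{4} \approx 90.75$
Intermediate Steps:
$V{\left(z \right)} = - \frac{z}{4}$ ($V{\left(z \right)} = \frac{z}{-4} = z \left(- \frac{1}{4}\right) = - \frac{z}{4}$)
$11 \left(V{\left(-5 \right)} + 7\right) = 11 \left(\left(- \frac{1}{4}\right) \left(-5\right) + 7\right) = 11 \left(\frac{5}{4} + 7\right) = 11 \cdot \frac{33}{4} = \frac{363}{4}$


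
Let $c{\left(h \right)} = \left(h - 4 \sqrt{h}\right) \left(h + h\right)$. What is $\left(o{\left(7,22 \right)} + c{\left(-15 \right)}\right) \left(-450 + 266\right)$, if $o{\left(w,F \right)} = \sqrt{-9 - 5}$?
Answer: $-82800 - 22080 i \sqrt{15} - 184 i \sqrt{14} \approx -82800.0 - 86204.0 i$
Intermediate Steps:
$o{\left(w,F \right)} = i \sqrt{14}$ ($o{\left(w,F \right)} = \sqrt{-14} = i \sqrt{14}$)
$c{\left(h \right)} = 2 h \left(h - 4 \sqrt{h}\right)$ ($c{\left(h \right)} = \left(h - 4 \sqrt{h}\right) 2 h = 2 h \left(h - 4 \sqrt{h}\right)$)
$\left(o{\left(7,22 \right)} + c{\left(-15 \right)}\right) \left(-450 + 266\right) = \left(i \sqrt{14} + \left(- 8 \left(-15\right)^{\frac{3}{2}} + 2 \left(-15\right)^{2}\right)\right) \left(-450 + 266\right) = \left(i \sqrt{14} + \left(- 8 \left(- 15 i \sqrt{15}\right) + 2 \cdot 225\right)\right) \left(-184\right) = \left(i \sqrt{14} + \left(120 i \sqrt{15} + 450\right)\right) \left(-184\right) = \left(i \sqrt{14} + \left(450 + 120 i \sqrt{15}\right)\right) \left(-184\right) = \left(450 + i \sqrt{14} + 120 i \sqrt{15}\right) \left(-184\right) = -82800 - 22080 i \sqrt{15} - 184 i \sqrt{14}$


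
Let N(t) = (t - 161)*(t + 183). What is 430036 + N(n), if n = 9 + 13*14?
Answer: 441256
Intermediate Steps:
n = 191 (n = 9 + 182 = 191)
N(t) = (-161 + t)*(183 + t)
430036 + N(n) = 430036 + (-29463 + 191**2 + 22*191) = 430036 + (-29463 + 36481 + 4202) = 430036 + 11220 = 441256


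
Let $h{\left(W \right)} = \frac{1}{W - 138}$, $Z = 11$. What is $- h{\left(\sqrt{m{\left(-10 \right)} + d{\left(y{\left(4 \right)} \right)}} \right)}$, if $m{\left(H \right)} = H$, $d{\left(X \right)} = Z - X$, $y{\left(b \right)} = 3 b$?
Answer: $\frac{138}{19055} + \frac{i \sqrt{11}}{19055} \approx 0.0072422 + 0.00017406 i$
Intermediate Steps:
$d{\left(X \right)} = 11 - X$
$h{\left(W \right)} = \frac{1}{-138 + W}$
$- h{\left(\sqrt{m{\left(-10 \right)} + d{\left(y{\left(4 \right)} \right)}} \right)} = - \frac{1}{-138 + \sqrt{-10 + \left(11 - 3 \cdot 4\right)}} = - \frac{1}{-138 + \sqrt{-10 + \left(11 - 12\right)}} = - \frac{1}{-138 + \sqrt{-10 - 1}} = - \frac{1}{-138 + \sqrt{-11}} = - \frac{1}{-138 + i \sqrt{11}}$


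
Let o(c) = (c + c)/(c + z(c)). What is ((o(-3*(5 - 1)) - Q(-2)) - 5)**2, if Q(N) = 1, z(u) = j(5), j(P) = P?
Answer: 324/49 ≈ 6.6122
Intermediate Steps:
z(u) = 5
o(c) = 2*c/(5 + c) (o(c) = (c + c)/(c + 5) = (2*c)/(5 + c) = 2*c/(5 + c))
((o(-3*(5 - 1)) - Q(-2)) - 5)**2 = ((2*(-3*(5 - 1))/(5 - 3*(5 - 1)) - 1*1) - 5)**2 = ((2*(-3*4)/(5 - 3*4) - 1) - 5)**2 = ((2*(-12)/(5 - 12) - 1) - 5)**2 = ((2*(-12)/(-7) - 1) - 5)**2 = ((2*(-12)*(-1/7) - 1) - 5)**2 = ((24/7 - 1) - 5)**2 = (17/7 - 5)**2 = (-18/7)**2 = 324/49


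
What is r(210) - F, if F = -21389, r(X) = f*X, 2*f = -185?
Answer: 1964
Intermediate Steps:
f = -185/2 (f = (1/2)*(-185) = -185/2 ≈ -92.500)
r(X) = -185*X/2
r(210) - F = -185/2*210 - 1*(-21389) = -19425 + 21389 = 1964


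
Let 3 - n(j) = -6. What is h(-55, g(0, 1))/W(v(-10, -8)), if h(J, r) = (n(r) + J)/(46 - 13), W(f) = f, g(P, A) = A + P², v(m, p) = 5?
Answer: -46/165 ≈ -0.27879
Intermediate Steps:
n(j) = 9 (n(j) = 3 - 1*(-6) = 3 + 6 = 9)
h(J, r) = 3/11 + J/33 (h(J, r) = (9 + J)/(46 - 13) = (9 + J)/33 = (9 + J)*(1/33) = 3/11 + J/33)
h(-55, g(0, 1))/W(v(-10, -8)) = (3/11 + (1/33)*(-55))/5 = (3/11 - 5/3)*(⅕) = -46/33*⅕ = -46/165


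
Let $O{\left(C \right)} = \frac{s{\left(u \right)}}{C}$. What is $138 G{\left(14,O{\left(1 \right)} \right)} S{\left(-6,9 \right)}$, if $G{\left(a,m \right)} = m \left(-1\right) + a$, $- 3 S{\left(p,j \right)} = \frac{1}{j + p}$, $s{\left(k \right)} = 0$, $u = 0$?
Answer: $- \frac{644}{3} \approx -214.67$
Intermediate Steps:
$S{\left(p,j \right)} = - \frac{1}{3 \left(j + p\right)}$
$O{\left(C \right)} = 0$ ($O{\left(C \right)} = \frac{0}{C} = 0$)
$G{\left(a,m \right)} = a - m$ ($G{\left(a,m \right)} = - m + a = a - m$)
$138 G{\left(14,O{\left(1 \right)} \right)} S{\left(-6,9 \right)} = 138 \left(14 - 0\right) \left(- \frac{1}{3 \cdot 9 + 3 \left(-6\right)}\right) = 138 \left(14 + 0\right) \left(- \frac{1}{27 - 18}\right) = 138 \cdot 14 \left(- \frac{1}{9}\right) = 1932 \left(\left(-1\right) \frac{1}{9}\right) = 1932 \left(- \frac{1}{9}\right) = - \frac{644}{3}$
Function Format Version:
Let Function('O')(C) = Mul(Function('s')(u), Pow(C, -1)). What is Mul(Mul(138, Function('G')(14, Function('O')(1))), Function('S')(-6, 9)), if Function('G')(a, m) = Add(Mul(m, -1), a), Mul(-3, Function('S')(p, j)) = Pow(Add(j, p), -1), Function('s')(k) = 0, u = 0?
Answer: Rational(-644, 3) ≈ -214.67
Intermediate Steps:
Function('S')(p, j) = Mul(Rational(-1, 3), Pow(Add(j, p), -1))
Function('O')(C) = 0 (Function('O')(C) = Mul(0, Pow(C, -1)) = 0)
Function('G')(a, m) = Add(a, Mul(-1, m)) (Function('G')(a, m) = Add(Mul(-1, m), a) = Add(a, Mul(-1, m)))
Mul(Mul(138, Function('G')(14, Function('O')(1))), Function('S')(-6, 9)) = Mul(Mul(138, Add(14, Mul(-1, 0))), Mul(-1, Pow(Add(Mul(3, 9), Mul(3, -6)), -1))) = Mul(Mul(138, Add(14, 0)), Mul(-1, Pow(Add(27, -18), -1))) = Mul(Mul(138, 14), Mul(-1, Pow(9, -1))) = Mul(1932, Mul(-1, Rational(1, 9))) = Mul(1932, Rational(-1, 9)) = Rational(-644, 3)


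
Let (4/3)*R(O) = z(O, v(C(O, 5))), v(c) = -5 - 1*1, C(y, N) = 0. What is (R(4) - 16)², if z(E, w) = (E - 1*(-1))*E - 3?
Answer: 169/16 ≈ 10.563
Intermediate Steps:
v(c) = -6 (v(c) = -5 - 1 = -6)
z(E, w) = -3 + E*(1 + E) (z(E, w) = (E + 1)*E - 3 = (1 + E)*E - 3 = E*(1 + E) - 3 = -3 + E*(1 + E))
R(O) = -9/4 + 3*O/4 + 3*O²/4 (R(O) = 3*(-3 + O + O²)/4 = -9/4 + 3*O/4 + 3*O²/4)
(R(4) - 16)² = ((-9/4 + (¾)*4 + (¾)*4²) - 16)² = ((-9/4 + 3 + (¾)*16) - 16)² = ((-9/4 + 3 + 12) - 16)² = (51/4 - 16)² = (-13/4)² = 169/16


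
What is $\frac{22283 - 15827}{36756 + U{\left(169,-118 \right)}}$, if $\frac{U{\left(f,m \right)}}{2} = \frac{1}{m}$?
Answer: $\frac{380904}{2168603} \approx 0.17564$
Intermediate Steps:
$U{\left(f,m \right)} = \frac{2}{m}$
$\frac{22283 - 15827}{36756 + U{\left(169,-118 \right)}} = \frac{22283 - 15827}{36756 + \frac{2}{-118}} = \frac{6456}{36756 + 2 \left(- \frac{1}{118}\right)} = \frac{6456}{36756 - \frac{1}{59}} = \frac{6456}{\frac{2168603}{59}} = 6456 \cdot \frac{59}{2168603} = \frac{380904}{2168603}$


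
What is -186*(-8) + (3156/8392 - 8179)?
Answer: -14036929/2098 ≈ -6690.6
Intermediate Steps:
-186*(-8) + (3156/8392 - 8179) = 1488 + (3156*(1/8392) - 8179) = 1488 + (789/2098 - 8179) = 1488 - 17158753/2098 = -14036929/2098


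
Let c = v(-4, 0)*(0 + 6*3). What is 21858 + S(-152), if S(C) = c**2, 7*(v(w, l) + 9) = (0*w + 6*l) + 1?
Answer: 2316498/49 ≈ 47276.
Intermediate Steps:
v(w, l) = -62/7 + 6*l/7 (v(w, l) = -9 + ((0*w + 6*l) + 1)/7 = -9 + ((0 + 6*l) + 1)/7 = -9 + (6*l + 1)/7 = -9 + (1 + 6*l)/7 = -9 + (1/7 + 6*l/7) = -62/7 + 6*l/7)
c = -1116/7 (c = (-62/7 + (6/7)*0)*(0 + 6*3) = (-62/7 + 0)*(0 + 18) = -62/7*18 = -1116/7 ≈ -159.43)
S(C) = 1245456/49 (S(C) = (-1116/7)**2 = 1245456/49)
21858 + S(-152) = 21858 + 1245456/49 = 2316498/49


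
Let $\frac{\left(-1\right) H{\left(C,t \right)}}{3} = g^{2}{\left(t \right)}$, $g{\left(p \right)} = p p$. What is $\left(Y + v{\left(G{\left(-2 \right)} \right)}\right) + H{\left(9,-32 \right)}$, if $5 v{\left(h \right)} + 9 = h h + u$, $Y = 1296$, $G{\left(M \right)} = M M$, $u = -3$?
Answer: $- \frac{15722156}{5} \approx -3.1444 \cdot 10^{6}$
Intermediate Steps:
$g{\left(p \right)} = p^{2}$
$H{\left(C,t \right)} = - 3 t^{4}$ ($H{\left(C,t \right)} = - 3 \left(t^{2}\right)^{2} = - 3 t^{4}$)
$G{\left(M \right)} = M^{2}$
$v{\left(h \right)} = - \frac{12}{5} + \frac{h^{2}}{5}$ ($v{\left(h \right)} = - \frac{9}{5} + \frac{h h - 3}{5} = - \frac{9}{5} + \frac{h^{2} - 3}{5} = - \frac{9}{5} + \frac{-3 + h^{2}}{5} = - \frac{9}{5} + \left(- \frac{3}{5} + \frac{h^{2}}{5}\right) = - \frac{12}{5} + \frac{h^{2}}{5}$)
$\left(Y + v{\left(G{\left(-2 \right)} \right)}\right) + H{\left(9,-32 \right)} = \left(1296 - \left(\frac{12}{5} - \frac{\left(\left(-2\right)^{2}\right)^{2}}{5}\right)\right) - 3 \left(-32\right)^{4} = \left(1296 - \left(\frac{12}{5} - \frac{4^{2}}{5}\right)\right) - 3145728 = \left(1296 + \left(- \frac{12}{5} + \frac{1}{5} \cdot 16\right)\right) - 3145728 = \left(1296 + \left(- \frac{12}{5} + \frac{16}{5}\right)\right) - 3145728 = \left(1296 + \frac{4}{5}\right) - 3145728 = \frac{6484}{5} - 3145728 = - \frac{15722156}{5}$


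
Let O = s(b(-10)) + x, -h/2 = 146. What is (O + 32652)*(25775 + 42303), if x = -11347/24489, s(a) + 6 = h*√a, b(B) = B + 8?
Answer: 54425402806666/24489 - 19878776*I*√2 ≈ 2.2224e+9 - 2.8113e+7*I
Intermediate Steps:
b(B) = 8 + B
h = -292 (h = -2*146 = -292)
s(a) = -6 - 292*√a
x = -11347/24489 (x = -11347*1/24489 = -11347/24489 ≈ -0.46335)
O = -158281/24489 - 292*I*√2 (O = (-6 - 292*√(8 - 10)) - 11347/24489 = (-6 - 292*I*√2) - 11347/24489 = -158281/24489 - 292*I*√2 ≈ -6.4633 - 412.95*I)
(O + 32652)*(25775 + 42303) = ((-158281/24489 - 292*I*√2) + 32652)*(25775 + 42303) = (799456547/24489 - 292*I*√2)*68078 = 54425402806666/24489 - 19878776*I*√2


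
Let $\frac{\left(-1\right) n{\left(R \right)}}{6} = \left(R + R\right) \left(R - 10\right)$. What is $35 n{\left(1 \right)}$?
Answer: $3780$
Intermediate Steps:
$n{\left(R \right)} = - 12 R \left(-10 + R\right)$ ($n{\left(R \right)} = - 6 \left(R + R\right) \left(R - 10\right) = - 6 \cdot 2 R \left(-10 + R\right) = - 12 R \left(-10 + R\right)$)
$35 n{\left(1 \right)} = 35 \cdot 12 \cdot 1 \left(10 - 1\right) = 35 \cdot 12 \cdot 1 \cdot 9 = 35 \cdot 108 = 3780$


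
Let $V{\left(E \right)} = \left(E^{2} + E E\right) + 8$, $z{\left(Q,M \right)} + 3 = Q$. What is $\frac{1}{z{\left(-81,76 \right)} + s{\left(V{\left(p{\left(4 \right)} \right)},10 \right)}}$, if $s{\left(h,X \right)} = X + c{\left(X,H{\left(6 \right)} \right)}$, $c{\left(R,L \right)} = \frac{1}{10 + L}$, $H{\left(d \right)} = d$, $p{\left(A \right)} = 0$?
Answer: $- \frac{16}{1183} \approx -0.013525$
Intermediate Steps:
$z{\left(Q,M \right)} = -3 + Q$
$V{\left(E \right)} = 8 + 2 E^{2}$ ($V{\left(E \right)} = \left(E^{2} + E^{2}\right) + 8 = 2 E^{2} + 8 = 8 + 2 E^{2}$)
$s{\left(h,X \right)} = \frac{1}{16} + X$ ($s{\left(h,X \right)} = X + \frac{1}{10 + 6} = X + \frac{1}{16} = \frac{1}{16} + X$)
$\frac{1}{z{\left(-81,76 \right)} + s{\left(V{\left(p{\left(4 \right)} \right)},10 \right)}} = \frac{1}{\left(-3 - 81\right) + \left(\frac{1}{16} + 10\right)} = \frac{1}{-84 + \frac{161}{16}} = \frac{1}{- \frac{1183}{16}} = - \frac{16}{1183}$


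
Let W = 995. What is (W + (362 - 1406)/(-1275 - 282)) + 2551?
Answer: 613574/173 ≈ 3546.7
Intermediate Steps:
(W + (362 - 1406)/(-1275 - 282)) + 2551 = (995 + (362 - 1406)/(-1275 - 282)) + 2551 = (995 - 1044/(-1557)) + 2551 = (995 - 1044*(-1/1557)) + 2551 = (995 + 116/173) + 2551 = 172251/173 + 2551 = 613574/173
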